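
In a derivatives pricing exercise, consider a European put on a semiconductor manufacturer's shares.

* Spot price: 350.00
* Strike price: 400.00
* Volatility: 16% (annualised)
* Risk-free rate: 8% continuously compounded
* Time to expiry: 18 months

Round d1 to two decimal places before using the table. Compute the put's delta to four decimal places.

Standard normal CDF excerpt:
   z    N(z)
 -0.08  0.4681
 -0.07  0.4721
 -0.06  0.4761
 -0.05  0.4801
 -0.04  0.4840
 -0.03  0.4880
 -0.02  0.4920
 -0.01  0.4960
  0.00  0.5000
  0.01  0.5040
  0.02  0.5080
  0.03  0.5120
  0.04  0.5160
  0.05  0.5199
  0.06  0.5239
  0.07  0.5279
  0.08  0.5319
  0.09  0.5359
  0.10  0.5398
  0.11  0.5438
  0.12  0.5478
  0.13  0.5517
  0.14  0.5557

-0.4880

σ√T = 0.16 × 1.2247 = 0.1960
ln(S/K) + (r + σ²/2)T = ln(350/400) + (0.08 + 0.16²/2)·1.5 = -0.1335 + 0.1392 = 0.0057
d₁ = 0.0057 / 0.1960 = 0.0289 ≈ 0.03
N(d₁) = N(0.03) = 0.5120
Δ_put = N(d₁) − 1 = 0.5120 − 1 = -0.4880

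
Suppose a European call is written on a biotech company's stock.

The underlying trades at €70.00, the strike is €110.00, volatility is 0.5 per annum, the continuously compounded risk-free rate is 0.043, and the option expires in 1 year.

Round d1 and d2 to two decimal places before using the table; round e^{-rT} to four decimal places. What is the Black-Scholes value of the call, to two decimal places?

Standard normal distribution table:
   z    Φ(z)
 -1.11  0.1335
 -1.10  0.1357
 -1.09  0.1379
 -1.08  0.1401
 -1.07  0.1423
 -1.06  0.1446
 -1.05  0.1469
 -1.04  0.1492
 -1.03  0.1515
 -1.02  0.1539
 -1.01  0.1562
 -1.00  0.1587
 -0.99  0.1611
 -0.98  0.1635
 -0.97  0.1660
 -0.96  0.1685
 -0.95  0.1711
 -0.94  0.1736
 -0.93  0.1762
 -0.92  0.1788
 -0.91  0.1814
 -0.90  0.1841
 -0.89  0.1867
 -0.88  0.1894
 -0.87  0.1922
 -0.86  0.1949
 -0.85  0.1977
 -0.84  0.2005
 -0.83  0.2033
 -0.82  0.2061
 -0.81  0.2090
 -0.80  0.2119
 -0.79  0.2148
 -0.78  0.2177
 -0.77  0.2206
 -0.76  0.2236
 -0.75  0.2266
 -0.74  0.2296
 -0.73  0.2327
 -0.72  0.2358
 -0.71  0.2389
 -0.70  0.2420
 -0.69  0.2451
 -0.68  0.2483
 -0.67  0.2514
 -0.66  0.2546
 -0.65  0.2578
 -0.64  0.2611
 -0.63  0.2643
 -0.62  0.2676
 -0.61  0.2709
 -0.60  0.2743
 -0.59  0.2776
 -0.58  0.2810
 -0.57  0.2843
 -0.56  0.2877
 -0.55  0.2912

T = 1;  σ√T = 0.5000
ln(S/K) + (r + σ²/2)T = ln(70/110) + (0.043 + 0.5²/2)·1 = -0.4520 + 0.1680 = -0.2840
d₁ = -0.2840 / 0.5000 = -0.5680 → -0.57
d₂ = d₁ − σ√T = -0.5680 − 0.5000 = -1.0680 → -1.07
e^(−rT) = e^(−0.043·1) = 0.9579
C = 70·N(-0.57) − 110·0.9579·N(-1.07) = 70·0.2843 − 110·0.9579·0.1423 = 19.9010 − 14.9940 = 4.9070

€4.91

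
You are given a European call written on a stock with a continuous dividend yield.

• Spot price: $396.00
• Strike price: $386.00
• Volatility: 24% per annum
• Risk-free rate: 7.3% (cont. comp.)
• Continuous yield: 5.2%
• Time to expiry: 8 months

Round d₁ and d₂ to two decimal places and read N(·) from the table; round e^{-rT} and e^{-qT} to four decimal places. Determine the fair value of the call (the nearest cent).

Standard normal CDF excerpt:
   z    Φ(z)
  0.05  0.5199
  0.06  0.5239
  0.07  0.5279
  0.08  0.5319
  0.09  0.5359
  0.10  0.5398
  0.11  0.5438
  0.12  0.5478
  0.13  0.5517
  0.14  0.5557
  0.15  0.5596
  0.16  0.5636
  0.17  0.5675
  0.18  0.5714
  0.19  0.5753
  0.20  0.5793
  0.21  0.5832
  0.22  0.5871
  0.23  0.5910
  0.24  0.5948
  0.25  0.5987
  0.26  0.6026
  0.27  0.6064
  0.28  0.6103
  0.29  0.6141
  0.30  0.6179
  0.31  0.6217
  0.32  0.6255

σ√T = 0.24·√0.6667 = 0.1960
d₁ = [ln(396/386) + (0.073 − 0.052 + ½·0.24²)·0.6667] / (σ√T) = (0.0256 + 0.0332) / 0.1960 = 0.2999 ⇒ 0.30
d₂ = 0.2999 − 0.1960 = 0.1040 ⇒ 0.10
exp(−qT) = exp(−0.052·0.6667) = 0.9659;  exp(−rT) = exp(−0.073·0.6667) = 0.9525
C = 396·0.9659·N(0.30) − 386·0.9525·N(0.10) = 396·0.9659·0.6179 − 386·0.9525·0.5398 = 236.3445 − 198.4656 = 37.8790

$37.88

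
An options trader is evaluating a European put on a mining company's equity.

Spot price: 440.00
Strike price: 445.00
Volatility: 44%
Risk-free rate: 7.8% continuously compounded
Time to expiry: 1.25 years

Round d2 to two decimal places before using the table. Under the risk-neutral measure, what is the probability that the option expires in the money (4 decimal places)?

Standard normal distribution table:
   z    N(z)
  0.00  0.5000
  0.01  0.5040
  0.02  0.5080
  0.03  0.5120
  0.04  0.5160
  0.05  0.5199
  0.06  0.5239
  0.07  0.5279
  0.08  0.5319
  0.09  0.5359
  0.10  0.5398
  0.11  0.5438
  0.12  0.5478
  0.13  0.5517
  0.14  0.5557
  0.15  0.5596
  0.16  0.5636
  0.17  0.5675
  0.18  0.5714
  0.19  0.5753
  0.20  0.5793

0.5279

σ√T = 0.44·√1.25 = 0.4919
d₁ = [ln(440/445) + (0.078 + 0.44²/2)·1.25] / 0.4919 = [-0.0113 + 0.2185] / 0.4919 = 0.4212 ≈ 0.42
d₂ = d₁ − σ√T = 0.4212 − 0.4919 = -0.0707 ≈ -0.07
Risk-neutral Pr[S_T < K] = N(−d₂) = N(0.07) = 0.5279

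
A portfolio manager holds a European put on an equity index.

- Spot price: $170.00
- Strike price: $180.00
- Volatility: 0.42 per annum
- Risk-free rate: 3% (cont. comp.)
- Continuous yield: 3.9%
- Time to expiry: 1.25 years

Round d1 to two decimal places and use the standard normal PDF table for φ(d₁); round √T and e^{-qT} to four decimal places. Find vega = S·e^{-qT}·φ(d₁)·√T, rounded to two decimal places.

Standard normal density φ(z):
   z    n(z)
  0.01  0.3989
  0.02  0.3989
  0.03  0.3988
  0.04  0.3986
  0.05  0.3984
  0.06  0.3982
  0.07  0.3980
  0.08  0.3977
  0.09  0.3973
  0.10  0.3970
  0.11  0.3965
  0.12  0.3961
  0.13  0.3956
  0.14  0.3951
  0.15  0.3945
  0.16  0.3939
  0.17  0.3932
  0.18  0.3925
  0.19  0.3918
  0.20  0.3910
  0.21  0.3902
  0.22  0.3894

σ√T = 0.42·√1.25 = 0.4696
d₁ = [ln(170/180) + (0.03 − 0.039 + ½·0.42²)·1.25] / (σ√T) = (-0.0572 + 0.0990) / 0.4696 = 0.0891 ⇒ 0.09
√T = √1.25 = 1.1180
φ(d₁) = φ(0.09) = 0.3973
exp(−qT) = exp(−0.039·1.25) = 0.9524
vega = S·exp(−qT)·φ(d₁)·√T = 170·0.9524·0.3973·1.1180 = 71.9165
(Call and put vega coincide under Black-Scholes.)

71.92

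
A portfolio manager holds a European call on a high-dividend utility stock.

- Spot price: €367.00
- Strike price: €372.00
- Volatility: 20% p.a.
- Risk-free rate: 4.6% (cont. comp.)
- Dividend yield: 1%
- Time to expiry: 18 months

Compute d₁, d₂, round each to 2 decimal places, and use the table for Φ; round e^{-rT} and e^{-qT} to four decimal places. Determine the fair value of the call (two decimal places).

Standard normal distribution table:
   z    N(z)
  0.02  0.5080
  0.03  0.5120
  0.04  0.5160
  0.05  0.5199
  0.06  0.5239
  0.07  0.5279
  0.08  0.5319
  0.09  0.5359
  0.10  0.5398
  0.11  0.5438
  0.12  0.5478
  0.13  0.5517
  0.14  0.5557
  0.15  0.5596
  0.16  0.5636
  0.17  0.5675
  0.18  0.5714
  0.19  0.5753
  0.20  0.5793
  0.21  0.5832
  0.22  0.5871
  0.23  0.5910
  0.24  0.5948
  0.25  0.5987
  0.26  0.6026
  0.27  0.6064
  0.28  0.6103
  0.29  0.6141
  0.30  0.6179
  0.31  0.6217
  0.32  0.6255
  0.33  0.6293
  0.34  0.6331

€42.87

σ√T = 0.2·√1.5 = 0.2449
d₁ = [ln(367/372) + (0.046 − 0.01 + 0.2²/2)·1.5] / 0.2449 = [-0.0135 + 0.0840] / 0.2449 = 0.2877 ⇒ 0.29
d₂ = d₁ − σ√T = 0.2877 − 0.2449 = 0.0427 ⇒ 0.04
exp(−qT) = exp(−0.01·1.5) = 0.9851;  exp(−rT) = exp(−0.046·1.5) = 0.9333
N(d₁) = N(0.29) = 0.6141;  N(d₂) = N(0.04) = 0.5160
C = 367·0.9851·0.6141 − 372·0.9333·0.5160 = 222.0166 − 179.1488 = 42.8678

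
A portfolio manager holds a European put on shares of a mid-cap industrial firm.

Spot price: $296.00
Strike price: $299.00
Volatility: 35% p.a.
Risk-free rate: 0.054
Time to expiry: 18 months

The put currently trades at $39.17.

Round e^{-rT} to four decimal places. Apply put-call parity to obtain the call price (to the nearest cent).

$59.43

e^(−rT) = e^(−0.054·1.5) = 0.9222
Put-call parity: C − P = S − K·e^(−rT) = 296 − 299·0.9222 = 296 − 275.7378 = 20.2622
C = P + (C − P) = 39.17 + (20.2622) = 59.4322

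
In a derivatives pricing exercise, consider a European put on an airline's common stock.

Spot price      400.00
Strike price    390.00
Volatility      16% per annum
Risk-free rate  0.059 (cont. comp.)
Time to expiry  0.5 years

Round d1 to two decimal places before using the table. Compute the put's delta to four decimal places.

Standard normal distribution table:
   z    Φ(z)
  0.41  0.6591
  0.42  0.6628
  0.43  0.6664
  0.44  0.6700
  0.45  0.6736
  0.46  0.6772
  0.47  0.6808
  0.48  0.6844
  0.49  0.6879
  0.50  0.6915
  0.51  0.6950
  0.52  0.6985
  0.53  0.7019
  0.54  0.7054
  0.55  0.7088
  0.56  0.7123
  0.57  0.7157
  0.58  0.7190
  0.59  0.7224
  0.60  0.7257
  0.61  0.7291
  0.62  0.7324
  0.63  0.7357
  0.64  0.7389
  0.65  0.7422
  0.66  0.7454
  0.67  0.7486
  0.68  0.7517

σ√T = 0.16·√0.5 = 0.1131
d₁ = [ln(400/390) + (0.059 + 0.16²/2)·0.5] / 0.1131 = [0.0253 + 0.0359] / 0.1131 = 0.5411 → 0.54
N(d₁) = N(0.54) = 0.7054
Δ_put = N(d₁) − 1 = 0.7054 − 1 = -0.2946

-0.2946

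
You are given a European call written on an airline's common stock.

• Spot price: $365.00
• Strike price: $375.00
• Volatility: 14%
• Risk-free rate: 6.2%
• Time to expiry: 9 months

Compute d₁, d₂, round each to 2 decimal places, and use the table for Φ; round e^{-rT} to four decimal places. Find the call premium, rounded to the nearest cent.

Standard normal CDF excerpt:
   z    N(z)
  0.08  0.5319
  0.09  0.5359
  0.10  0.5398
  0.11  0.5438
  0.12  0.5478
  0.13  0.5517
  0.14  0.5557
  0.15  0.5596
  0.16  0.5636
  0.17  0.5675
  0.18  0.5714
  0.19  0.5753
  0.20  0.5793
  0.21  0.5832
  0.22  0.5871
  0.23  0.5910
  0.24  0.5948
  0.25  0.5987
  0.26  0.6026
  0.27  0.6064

$21.06

σ√T = 0.14·√0.75 = 0.1212
ln(S/K) + (r + σ²/2)T = ln(365/375) + (0.062 + 0.14²/2)·0.75 = -0.0270 + 0.0539 = 0.0268
d₁ = 0.0268 / 0.1212 = 0.2212 → 0.22
d₂ = d₁ − σ√T = 0.2212 − 0.1212 = 0.1000 → 0.10
e^(−rT) = e^(−0.062·0.75) = 0.9546
C = 365·N(0.22) − 375·0.9546·N(0.10) = 365·0.5871 − 375·0.9546·0.5398 = 214.2915 − 193.2349 = 21.0566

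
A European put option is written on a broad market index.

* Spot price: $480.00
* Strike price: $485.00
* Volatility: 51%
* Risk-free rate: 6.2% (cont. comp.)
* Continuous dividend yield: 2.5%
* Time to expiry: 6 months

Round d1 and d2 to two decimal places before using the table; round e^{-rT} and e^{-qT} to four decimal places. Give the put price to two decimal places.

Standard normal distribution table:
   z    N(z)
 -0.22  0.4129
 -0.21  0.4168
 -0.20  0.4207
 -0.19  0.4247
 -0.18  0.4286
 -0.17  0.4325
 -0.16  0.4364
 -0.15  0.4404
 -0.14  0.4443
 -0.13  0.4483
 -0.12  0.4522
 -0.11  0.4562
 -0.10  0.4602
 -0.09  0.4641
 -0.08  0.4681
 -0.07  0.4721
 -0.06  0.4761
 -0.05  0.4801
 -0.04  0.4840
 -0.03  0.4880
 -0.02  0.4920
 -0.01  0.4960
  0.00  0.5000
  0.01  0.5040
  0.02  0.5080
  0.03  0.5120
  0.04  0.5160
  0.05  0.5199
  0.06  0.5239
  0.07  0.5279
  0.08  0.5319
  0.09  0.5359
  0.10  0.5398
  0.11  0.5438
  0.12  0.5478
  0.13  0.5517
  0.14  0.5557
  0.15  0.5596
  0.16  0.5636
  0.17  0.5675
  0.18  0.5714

$65.58

σ√T = 0.51·√0.5 = 0.3606
ln(S/K) + (r − q + σ²/2)T = ln(480/485) + (0.062 − 0.025 + 0.51²/2)·0.5 = -0.0104 + 0.0835 = 0.0732
d₁ = 0.0732 / 0.3606 = 0.2029 ⇒ 0.20
d₂ = d₁ − σ√T = 0.2029 − 0.3606 = -0.1577 ⇒ -0.16
exp(−qT) = exp(−0.025·0.5) = 0.9876;  exp(−rT) = exp(−0.062·0.5) = 0.9695
P = 485·0.9695·N(0.16) − 480·0.9876·N(-0.20) = 485·0.9695·0.5636 − 480·0.9876·0.4207 = 265.0089 − 199.4320 = 65.5770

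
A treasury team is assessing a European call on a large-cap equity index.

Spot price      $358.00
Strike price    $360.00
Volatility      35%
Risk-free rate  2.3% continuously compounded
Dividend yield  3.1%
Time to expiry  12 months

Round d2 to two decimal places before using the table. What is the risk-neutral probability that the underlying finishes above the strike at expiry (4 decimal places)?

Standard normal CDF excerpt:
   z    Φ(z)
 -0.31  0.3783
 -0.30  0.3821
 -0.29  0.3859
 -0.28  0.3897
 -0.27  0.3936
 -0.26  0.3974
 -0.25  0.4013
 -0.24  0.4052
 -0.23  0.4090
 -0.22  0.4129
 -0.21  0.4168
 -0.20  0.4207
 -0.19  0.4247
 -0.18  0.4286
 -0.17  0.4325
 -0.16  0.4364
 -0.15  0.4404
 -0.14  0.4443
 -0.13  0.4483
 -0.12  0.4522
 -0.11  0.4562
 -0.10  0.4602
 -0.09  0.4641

σ√T = 0.35 × 1.0000 = 0.3500
d₁ = [ln(358/360) + (0.023 − 0.031 + 0.35²/2)·1] / 0.3500 = [-0.0056 + 0.0532] / 0.3500 = 0.1362 ⇒ 0.14
d₂ = d₁ − σ√T = 0.1362 − 0.3500 = -0.2138 ⇒ -0.21
Risk-neutral Pr[S_T > K] = N(d₂) = N(-0.21) = 0.4168

0.4168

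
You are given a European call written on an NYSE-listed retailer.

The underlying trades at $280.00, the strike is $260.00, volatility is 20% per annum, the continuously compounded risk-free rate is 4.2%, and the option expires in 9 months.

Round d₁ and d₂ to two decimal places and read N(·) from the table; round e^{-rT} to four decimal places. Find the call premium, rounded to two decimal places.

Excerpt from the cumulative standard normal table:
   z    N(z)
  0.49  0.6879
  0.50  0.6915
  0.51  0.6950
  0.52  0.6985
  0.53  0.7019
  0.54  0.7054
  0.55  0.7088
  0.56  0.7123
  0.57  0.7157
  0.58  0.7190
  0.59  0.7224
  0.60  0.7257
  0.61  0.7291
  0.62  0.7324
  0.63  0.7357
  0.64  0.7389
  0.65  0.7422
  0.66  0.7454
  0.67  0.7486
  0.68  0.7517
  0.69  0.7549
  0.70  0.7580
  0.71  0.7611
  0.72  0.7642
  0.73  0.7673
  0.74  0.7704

σ√T = 0.2 × 0.8660 = 0.1732
d₁ = [ln(280/260) + (0.042 + ½·0.2²)·0.75] / (σ√T) = (0.0741 + 0.0465) / 0.1732 = 0.6963 ⇒ 0.70
d₂ = 0.6963 − 0.1732 = 0.5231 ⇒ 0.52
e^(−rT) = e^(−0.042·0.75) = 0.9690
N(d₁) = N(0.70) = 0.7580;  N(d₂) = N(0.52) = 0.6985
C = 280·0.7580 − 260·0.9690·0.6985 = 212.2400 − 175.9801 = 36.2599

$36.26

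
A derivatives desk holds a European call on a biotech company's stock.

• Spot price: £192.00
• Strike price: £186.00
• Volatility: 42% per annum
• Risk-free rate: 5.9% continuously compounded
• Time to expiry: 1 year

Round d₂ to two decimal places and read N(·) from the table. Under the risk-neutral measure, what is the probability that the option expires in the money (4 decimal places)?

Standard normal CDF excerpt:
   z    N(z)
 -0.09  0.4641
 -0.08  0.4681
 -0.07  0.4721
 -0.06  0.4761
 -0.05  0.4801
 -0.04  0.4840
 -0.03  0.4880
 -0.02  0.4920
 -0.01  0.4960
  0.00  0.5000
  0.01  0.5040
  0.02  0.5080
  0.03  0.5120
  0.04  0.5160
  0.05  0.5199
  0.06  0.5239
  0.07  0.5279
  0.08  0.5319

0.5040

σ√T = 0.42 × 1.0000 = 0.4200
d₁ = [ln(192/186) + (0.059 + 0.42²/2)·1] / 0.4200 = [0.0317 + 0.1472] / 0.4200 = 0.4261 ≈ 0.43
d₂ = d₁ − σ√T = 0.4261 − 0.4200 = 0.0061 ≈ 0.01
Pr(exercise) under Q = N(d₂) = 0.5040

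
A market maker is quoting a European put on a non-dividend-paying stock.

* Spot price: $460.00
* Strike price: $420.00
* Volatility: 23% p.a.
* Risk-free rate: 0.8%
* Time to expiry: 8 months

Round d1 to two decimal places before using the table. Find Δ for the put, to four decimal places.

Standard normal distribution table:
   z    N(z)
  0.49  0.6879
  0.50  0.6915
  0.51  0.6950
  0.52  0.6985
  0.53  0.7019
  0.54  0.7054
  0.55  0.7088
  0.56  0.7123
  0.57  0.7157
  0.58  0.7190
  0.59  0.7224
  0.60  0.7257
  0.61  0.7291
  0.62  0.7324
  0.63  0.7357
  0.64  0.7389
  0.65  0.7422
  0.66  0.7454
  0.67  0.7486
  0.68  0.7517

-0.2709

σ√T = 0.23 × 0.8165 = 0.1878
ln(S/K) + (r + σ²/2)T = ln(460/420) + (0.008 + 0.23²/2)·0.6667 = 0.0910 + 0.0230 = 0.1139
d₁ = 0.1139 / 0.1878 = 0.6067 ⇒ 0.61
N(d₁) = N(0.61) = 0.7291
Δ_put = N(d₁) − 1 = 0.7291 − 1 = -0.2709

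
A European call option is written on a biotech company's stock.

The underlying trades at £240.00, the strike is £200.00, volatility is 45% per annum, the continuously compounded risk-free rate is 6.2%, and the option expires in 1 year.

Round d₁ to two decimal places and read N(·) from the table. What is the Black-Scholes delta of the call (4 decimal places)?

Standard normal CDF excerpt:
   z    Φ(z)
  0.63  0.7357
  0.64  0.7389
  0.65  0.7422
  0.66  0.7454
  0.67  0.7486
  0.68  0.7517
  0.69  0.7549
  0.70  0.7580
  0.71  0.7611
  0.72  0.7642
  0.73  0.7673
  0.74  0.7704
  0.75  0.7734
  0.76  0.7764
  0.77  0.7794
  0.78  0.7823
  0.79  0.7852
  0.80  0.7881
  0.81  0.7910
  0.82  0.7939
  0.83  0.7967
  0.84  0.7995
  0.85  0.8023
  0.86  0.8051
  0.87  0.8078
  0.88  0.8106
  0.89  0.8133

σ√T = 0.45 × 1.0000 = 0.4500
d₁ = [ln(240/200) + (0.062 + 0.45²/2)·1] / 0.4500 = [0.1823 + 0.1633] / 0.4500 = 0.7679 ≈ 0.77
N(d₁) = N(0.77) = 0.7794
Δ_call = N(d₁) = 0.7794

0.7794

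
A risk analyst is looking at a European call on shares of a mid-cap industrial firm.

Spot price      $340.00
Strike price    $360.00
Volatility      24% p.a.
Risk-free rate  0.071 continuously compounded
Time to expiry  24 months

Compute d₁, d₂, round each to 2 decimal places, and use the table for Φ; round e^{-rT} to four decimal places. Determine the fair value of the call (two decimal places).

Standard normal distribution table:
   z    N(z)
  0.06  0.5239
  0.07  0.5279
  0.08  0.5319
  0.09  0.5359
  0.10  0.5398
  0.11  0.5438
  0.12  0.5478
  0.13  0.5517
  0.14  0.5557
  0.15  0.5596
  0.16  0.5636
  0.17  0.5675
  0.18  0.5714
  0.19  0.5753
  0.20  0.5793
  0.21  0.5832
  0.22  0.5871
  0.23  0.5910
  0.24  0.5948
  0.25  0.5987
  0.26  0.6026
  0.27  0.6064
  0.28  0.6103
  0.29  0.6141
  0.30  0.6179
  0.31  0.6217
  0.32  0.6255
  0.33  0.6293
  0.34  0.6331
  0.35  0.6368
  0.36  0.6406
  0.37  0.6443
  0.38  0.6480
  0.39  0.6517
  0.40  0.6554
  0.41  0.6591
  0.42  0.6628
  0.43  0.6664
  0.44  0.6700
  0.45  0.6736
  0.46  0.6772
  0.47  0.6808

$59.22

σ√T = 0.24·√2 = 0.3394
d₁ = [ln(340/360) + (0.071 + ½·0.24²)·2] / (σ√T) = (-0.0572 + 0.1996) / 0.3394 = 0.4197 → 0.42
d₂ = 0.4197 − 0.3394 = 0.0803 → 0.08
exp(−rT) = exp(−0.071·2) = 0.8676
C = 340·N(0.42) − 360·0.8676·N(0.08) = 340·0.6628 − 360·0.8676·0.5319 = 225.3520 − 166.1315 = 59.2205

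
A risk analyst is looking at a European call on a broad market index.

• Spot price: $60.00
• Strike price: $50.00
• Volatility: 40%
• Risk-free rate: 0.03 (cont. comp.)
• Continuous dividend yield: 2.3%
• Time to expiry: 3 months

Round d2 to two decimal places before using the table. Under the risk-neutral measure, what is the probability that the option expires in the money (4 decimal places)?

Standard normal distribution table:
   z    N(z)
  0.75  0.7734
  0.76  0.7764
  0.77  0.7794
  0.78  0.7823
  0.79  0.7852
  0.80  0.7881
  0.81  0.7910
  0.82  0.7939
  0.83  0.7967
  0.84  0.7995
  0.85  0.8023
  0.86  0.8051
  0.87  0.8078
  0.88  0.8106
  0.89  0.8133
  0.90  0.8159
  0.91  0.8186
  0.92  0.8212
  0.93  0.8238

σ√T = 0.4·√0.25 = 0.2000
ln(S/K) + (r − q + σ²/2)T = ln(60/50) + (0.03 − 0.023 + 0.4²/2)·0.25 = 0.1823 + 0.0218 = 0.2041
d₁ = 0.2041 / 0.2000 = 1.0204 ⇒ 1.02
d₂ = d₁ − σ√T = 1.0204 − 0.2000 = 0.8204 ⇒ 0.82
Risk-neutral Pr[S_T > K] = N(d₂) = N(0.82) = 0.7939

0.7939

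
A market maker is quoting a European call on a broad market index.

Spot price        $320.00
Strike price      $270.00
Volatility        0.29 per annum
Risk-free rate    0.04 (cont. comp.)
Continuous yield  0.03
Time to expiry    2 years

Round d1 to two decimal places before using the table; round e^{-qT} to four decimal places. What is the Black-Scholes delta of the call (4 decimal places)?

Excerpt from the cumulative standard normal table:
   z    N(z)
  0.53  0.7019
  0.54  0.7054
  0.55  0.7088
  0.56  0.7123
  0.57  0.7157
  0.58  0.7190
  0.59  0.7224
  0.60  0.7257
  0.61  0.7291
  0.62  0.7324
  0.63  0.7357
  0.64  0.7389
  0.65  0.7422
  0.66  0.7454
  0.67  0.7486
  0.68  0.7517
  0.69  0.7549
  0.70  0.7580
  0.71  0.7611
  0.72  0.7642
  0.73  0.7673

0.7050

σ√T = 0.29·√2 = 0.4101
ln(S/K) + (r − q + σ²/2)T = ln(320/270) + (0.04 − 0.03 + 0.29²/2)·2 = 0.1699 + 0.1041 = 0.2740
d₁ = 0.2740 / 0.4101 = 0.6681 which rounds to 0.67
N(d₁) = N(0.67) = 0.7486
Δ_call = exp(−qT)·N(d₁) = 0.9418·0.7486 = 0.7050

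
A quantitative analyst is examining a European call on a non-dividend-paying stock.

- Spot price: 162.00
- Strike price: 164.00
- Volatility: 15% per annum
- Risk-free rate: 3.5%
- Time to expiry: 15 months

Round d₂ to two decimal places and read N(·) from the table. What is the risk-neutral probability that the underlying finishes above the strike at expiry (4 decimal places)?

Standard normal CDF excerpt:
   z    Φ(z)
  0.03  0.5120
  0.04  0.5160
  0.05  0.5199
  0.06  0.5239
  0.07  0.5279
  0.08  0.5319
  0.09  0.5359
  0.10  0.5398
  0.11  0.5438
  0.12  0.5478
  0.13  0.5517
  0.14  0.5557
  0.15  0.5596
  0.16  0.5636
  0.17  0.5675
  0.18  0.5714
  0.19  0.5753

T = 1.25;  σ√T = 0.1677
d₁ = [ln(162/164) + (0.035 + 0.15²/2)·1.25] / 0.1677 = [-0.0123 + 0.0578] / 0.1677 = 0.2716 → 0.27
d₂ = d₁ − σ√T = 0.2716 − 0.1677 = 0.1039 → 0.10
Pr(exercise) under Q = N(d₂) = 0.5398

0.5398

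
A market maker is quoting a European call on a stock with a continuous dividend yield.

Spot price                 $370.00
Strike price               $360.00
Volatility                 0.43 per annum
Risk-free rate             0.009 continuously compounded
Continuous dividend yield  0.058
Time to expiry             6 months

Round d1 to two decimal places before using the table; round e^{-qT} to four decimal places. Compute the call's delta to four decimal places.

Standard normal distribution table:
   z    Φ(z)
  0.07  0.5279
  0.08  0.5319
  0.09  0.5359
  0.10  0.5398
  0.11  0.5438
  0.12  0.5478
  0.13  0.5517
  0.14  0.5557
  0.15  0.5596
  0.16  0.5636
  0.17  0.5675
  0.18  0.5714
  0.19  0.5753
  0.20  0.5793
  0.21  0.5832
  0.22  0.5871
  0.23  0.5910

σ√T = 0.43 × 0.7071 = 0.3041
ln(S/K) + (r − q + σ²/2)T = ln(370/360) + (0.009 − 0.058 + 0.43²/2)·0.5 = 0.0274 + 0.0217 = 0.0491
d₁ = 0.0491 / 0.3041 = 0.1616 ≈ 0.16
N(d₁) = N(0.16) = 0.5636
Δ_call = e^(−qT)·N(d₁) = 0.9714·0.5636 = 0.5475

0.5475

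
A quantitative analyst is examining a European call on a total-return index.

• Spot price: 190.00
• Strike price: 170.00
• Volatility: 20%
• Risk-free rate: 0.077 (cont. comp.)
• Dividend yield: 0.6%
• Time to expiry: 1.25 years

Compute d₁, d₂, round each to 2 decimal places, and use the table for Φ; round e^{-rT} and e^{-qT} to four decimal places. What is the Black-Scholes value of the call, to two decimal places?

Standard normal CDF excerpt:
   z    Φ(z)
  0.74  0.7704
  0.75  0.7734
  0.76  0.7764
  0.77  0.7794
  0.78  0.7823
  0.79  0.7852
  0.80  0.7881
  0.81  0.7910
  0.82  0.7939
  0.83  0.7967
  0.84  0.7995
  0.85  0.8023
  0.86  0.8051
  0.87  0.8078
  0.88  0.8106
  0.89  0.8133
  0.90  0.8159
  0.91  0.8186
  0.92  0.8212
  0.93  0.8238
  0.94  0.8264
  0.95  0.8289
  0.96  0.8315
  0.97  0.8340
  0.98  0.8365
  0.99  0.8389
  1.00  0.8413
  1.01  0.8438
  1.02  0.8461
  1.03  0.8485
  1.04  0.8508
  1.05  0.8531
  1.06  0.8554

38.34

σ√T = 0.2 × 1.1180 = 0.2236
d₁ = [ln(190/170) + (0.077 − 0.006 + ½·0.2²)·1.25] / (σ√T) = (0.1112 + 0.1137) / 0.2236 = 1.0061 ⇒ 1.01
d₂ = 1.0061 − 0.2236 = 0.7825 ⇒ 0.78
exp(−qT) = exp(−0.006·1.25) = 0.9925;  exp(−rT) = exp(−0.077·1.25) = 0.9082
C = 190·0.9925·N(1.01) − 170·0.9082·N(0.78) = 190·0.9925·0.8438 − 170·0.9082·0.7823 = 159.1196 − 120.7824 = 38.3372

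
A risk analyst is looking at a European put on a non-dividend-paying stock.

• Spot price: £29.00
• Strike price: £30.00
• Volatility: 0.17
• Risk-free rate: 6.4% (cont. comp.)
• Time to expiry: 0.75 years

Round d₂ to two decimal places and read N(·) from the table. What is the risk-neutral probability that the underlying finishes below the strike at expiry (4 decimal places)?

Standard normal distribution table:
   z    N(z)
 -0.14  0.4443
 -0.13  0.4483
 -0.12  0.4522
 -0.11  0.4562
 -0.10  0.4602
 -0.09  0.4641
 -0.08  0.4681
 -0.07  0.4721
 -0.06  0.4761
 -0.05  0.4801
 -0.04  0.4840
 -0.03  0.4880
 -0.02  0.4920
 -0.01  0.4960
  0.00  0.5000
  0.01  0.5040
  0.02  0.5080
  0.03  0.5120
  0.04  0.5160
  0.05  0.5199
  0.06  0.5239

σ√T = 0.17·√0.75 = 0.1472
ln(S/K) + (r + σ²/2)T = ln(29/30) + (0.064 + 0.17²/2)·0.75 = -0.0339 + 0.0588 = 0.0249
d₁ = 0.0249 / 0.1472 = 0.1694 ≈ 0.17
d₂ = d₁ − σ√T = 0.1694 − 0.1472 = 0.0221 ≈ 0.02
Risk-neutral Pr[S_T < K] = N(−d₂) = N(-0.02) = 0.4920

0.4920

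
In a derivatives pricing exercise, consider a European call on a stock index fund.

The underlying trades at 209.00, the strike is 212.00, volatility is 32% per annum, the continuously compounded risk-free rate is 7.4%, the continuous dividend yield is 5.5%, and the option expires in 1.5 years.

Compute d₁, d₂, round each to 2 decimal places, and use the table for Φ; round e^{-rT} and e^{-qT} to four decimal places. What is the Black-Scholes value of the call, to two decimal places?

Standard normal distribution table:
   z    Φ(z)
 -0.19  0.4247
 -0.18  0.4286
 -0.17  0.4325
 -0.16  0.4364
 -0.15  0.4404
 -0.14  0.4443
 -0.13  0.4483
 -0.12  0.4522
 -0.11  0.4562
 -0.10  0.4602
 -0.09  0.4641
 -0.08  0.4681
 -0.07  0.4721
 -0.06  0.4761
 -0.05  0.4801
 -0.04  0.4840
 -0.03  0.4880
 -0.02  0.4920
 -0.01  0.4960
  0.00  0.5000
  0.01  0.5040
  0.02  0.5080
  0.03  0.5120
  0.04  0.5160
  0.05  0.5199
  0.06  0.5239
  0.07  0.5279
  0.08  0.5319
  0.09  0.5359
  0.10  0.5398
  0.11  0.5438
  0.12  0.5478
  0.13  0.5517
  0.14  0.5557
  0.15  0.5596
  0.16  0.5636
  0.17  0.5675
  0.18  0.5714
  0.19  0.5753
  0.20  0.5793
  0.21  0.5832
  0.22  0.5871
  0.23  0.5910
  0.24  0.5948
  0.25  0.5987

σ√T = 0.32·√1.5 = 0.3919
ln(S/K) + (r − q + σ²/2)T = ln(209/212) + (0.074 − 0.055 + 0.32²/2)·1.5 = -0.0143 + 0.1053 = 0.0910
d₁ = 0.0910 / 0.3919 = 0.2323 ≈ 0.23
d₂ = d₁ − σ√T = 0.2323 − 0.3919 = -0.1596 ≈ -0.16
e^(−qT) = e^(−0.055·1.5) = 0.9208;  e^(−rT) = e^(−0.074·1.5) = 0.8949
N(d₁) = N(0.23) = 0.5910;  N(d₂) = N(-0.16) = 0.4364
C = 209·0.9208·0.5910 − 212·0.8949·0.4364 = 113.7363 − 82.7933 = 30.9430

30.94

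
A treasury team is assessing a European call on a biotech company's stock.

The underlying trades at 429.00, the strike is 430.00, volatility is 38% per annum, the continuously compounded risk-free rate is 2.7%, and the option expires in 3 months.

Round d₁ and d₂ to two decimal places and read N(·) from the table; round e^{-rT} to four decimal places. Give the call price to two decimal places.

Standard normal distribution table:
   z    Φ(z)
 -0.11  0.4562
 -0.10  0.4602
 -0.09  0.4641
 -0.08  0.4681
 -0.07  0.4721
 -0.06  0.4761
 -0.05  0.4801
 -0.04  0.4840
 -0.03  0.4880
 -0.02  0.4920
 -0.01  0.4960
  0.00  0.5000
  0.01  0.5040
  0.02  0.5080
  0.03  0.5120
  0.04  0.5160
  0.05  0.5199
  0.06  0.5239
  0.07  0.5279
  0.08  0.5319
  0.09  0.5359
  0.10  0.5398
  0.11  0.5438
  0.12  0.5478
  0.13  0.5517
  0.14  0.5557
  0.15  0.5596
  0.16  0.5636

σ√T = 0.38 × 0.5000 = 0.1900
d₁ = [ln(429/430) + (0.027 + ½·0.38²)·0.25] / (σ√T) = (-0.0023 + 0.0248) / 0.1900 = 0.1183 ⇒ 0.12
d₂ = 0.1183 − 0.1900 = -0.0717 ⇒ -0.07
exp(−rT) = exp(−0.027·0.25) = 0.9933
N(d₁) = N(0.12) = 0.5478;  N(d₂) = N(-0.07) = 0.4721
C = 429·0.5478 − 430·0.9933·0.4721 = 235.0062 − 201.6429 = 33.3633

33.36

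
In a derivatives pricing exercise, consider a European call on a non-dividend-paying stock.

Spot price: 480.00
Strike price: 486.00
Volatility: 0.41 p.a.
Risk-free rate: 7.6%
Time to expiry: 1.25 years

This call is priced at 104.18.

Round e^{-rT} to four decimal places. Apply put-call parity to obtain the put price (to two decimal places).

66.15

e^(−rT) = e^(−0.076·1.25) = 0.9094
Put-call parity: C − P = S − K·e^(−rT) = 480 − 486·0.9094 = 480 − 441.9684 = 38.0316
P = C − (C − P) = 104.18 − (38.0316) = 66.1484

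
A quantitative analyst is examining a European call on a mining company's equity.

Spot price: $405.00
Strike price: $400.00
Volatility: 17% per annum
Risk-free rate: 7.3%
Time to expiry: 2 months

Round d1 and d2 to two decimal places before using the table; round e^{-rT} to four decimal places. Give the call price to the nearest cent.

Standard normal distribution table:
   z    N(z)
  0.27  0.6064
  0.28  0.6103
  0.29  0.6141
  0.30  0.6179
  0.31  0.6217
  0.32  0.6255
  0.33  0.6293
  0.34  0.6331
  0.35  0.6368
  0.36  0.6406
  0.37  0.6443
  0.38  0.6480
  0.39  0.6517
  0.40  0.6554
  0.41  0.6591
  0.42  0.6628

σ√T = 0.17·√0.1667 = 0.0694
ln(S/K) + (r + σ²/2)T = ln(405/400) + (0.073 + 0.17²/2)·0.1667 = 0.0124 + 0.0146 = 0.0270
d₁ = 0.0270 / 0.0694 = 0.3890 ⇒ 0.39
d₂ = d₁ − σ√T = 0.3890 − 0.0694 = 0.3196 ⇒ 0.32
e^(−rT) = e^(−0.073·0.1667) = 0.9879
C = 405·N(0.39) − 400·0.9879·N(0.32) = 405·0.6517 − 400·0.9879·0.6255 = 263.9385 − 247.1726 = 16.7659

$16.77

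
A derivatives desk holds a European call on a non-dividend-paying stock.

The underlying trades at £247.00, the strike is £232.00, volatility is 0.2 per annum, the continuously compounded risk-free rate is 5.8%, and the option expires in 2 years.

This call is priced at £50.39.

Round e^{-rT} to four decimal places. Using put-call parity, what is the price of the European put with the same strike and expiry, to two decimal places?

exp(−rT) = exp(−0.058·2) = 0.8905
Put-call parity: C − P = S − K·e^(−rT) = 247 − 232·0.8905 = 247 − 206.5960 = 40.4040
P = C − (C − P) = 50.39 − (40.4040) = 9.9860

£9.99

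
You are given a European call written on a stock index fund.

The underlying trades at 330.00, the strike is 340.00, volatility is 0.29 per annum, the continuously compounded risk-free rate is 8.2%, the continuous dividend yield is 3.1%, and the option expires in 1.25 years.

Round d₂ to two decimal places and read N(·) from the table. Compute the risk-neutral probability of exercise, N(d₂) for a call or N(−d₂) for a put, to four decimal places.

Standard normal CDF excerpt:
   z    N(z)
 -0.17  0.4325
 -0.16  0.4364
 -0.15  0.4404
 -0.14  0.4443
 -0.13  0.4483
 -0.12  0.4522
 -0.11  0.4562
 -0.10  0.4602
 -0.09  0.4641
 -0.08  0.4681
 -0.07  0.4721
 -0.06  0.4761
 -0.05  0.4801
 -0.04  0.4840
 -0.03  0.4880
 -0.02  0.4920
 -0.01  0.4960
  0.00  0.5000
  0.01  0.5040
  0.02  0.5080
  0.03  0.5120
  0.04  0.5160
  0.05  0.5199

0.4761

T = 1.25;  σ√T = 0.3242
d₁ = [ln(330/340) + (0.082 − 0.031 + 0.29²/2)·1.25] / 0.3242 = [-0.0299 + 0.1163] / 0.3242 = 0.2667 ≈ 0.27
d₂ = d₁ − σ√T = 0.2667 − 0.3242 = -0.0576 ≈ -0.06
Pr(exercise) under Q = N(d₂) = 0.4761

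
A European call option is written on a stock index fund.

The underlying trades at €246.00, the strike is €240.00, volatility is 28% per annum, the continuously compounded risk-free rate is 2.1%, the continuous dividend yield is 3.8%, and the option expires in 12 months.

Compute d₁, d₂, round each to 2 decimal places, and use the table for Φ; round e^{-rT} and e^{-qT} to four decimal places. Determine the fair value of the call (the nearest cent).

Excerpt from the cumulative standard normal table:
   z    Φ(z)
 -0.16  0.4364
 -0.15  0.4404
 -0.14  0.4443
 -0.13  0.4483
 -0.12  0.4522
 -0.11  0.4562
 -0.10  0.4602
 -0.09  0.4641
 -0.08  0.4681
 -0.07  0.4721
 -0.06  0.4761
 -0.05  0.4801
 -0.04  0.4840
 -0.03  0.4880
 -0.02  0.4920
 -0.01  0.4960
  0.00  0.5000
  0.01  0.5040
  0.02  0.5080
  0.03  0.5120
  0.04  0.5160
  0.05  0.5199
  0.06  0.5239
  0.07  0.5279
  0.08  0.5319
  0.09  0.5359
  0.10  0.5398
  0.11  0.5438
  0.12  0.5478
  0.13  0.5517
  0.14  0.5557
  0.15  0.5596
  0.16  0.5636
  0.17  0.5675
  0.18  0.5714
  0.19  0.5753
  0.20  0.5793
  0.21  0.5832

€27.19

T = 1;  σ√T = 0.2800
d₁ = [ln(246/240) + (0.021 − 0.038 + ½·0.28²)·1] / (σ√T) = (0.0247 + 0.0222) / 0.2800 = 0.1675 → 0.17
d₂ = 0.1675 − 0.2800 = -0.1125 → -0.11
e^(−qT) = e^(−0.038·1) = 0.9627;  e^(−rT) = e^(−0.021·1) = 0.9792
C = 246·0.9627·N(0.17) − 240·0.9792·N(-0.11) = 246·0.9627·0.5675 − 240·0.9792·0.4562 = 134.3977 − 107.2106 = 27.1871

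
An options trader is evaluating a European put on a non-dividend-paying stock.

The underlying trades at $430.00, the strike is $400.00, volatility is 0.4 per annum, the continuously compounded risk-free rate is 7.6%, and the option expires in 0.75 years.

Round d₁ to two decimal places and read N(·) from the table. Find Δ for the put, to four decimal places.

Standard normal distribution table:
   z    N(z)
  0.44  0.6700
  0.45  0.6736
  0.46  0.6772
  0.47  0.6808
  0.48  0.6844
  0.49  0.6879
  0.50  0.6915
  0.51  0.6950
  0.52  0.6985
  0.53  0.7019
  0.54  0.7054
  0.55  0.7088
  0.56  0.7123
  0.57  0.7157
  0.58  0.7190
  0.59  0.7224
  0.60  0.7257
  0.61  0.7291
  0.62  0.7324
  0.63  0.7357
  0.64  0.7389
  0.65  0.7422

σ√T = 0.4 × 0.8660 = 0.3464
d₁ = [ln(430/400) + (0.076 + 0.4²/2)·0.75] / 0.3464 = [0.0723 + 0.1170] / 0.3464 = 0.5465 which rounds to 0.55
N(d₁) = N(0.55) = 0.7088
Δ_put = N(d₁) − 1 = 0.7088 − 1 = -0.2912

-0.2912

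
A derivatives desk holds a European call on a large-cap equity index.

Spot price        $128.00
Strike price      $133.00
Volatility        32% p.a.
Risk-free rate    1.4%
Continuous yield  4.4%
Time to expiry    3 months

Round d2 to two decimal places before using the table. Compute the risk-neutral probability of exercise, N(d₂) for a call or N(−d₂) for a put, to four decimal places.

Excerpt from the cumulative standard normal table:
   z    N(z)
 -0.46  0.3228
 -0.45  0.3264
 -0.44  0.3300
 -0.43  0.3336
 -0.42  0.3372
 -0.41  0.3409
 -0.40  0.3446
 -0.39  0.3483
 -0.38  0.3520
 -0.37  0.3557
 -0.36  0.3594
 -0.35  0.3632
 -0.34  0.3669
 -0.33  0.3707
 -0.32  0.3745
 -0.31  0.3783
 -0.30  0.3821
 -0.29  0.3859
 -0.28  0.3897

T = 0.25;  σ√T = 0.1600
ln(S/K) + (r − q + σ²/2)T = ln(128/133) + (0.014 − 0.044 + 0.32²/2)·0.25 = -0.0383 + 0.0053 = -0.0330
d₁ = -0.0330 / 0.1600 = -0.2064 which rounds to -0.21
d₂ = d₁ − σ√T = -0.2064 − 0.1600 = -0.3664 which rounds to -0.37
Risk-neutral Pr[S_T > K] = N(d₂) = N(-0.37) = 0.3557

0.3557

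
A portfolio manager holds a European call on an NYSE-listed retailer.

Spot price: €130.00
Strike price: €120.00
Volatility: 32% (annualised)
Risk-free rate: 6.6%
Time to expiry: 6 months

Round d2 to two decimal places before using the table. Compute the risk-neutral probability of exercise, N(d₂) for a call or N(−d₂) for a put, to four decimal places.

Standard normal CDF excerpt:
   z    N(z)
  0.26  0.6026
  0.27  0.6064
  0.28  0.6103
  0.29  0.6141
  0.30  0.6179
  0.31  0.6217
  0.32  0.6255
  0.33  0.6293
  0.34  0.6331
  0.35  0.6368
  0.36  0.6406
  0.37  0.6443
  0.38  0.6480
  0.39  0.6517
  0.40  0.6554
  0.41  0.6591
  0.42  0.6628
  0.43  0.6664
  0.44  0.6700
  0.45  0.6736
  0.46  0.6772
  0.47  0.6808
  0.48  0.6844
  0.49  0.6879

0.6517

T = 0.5;  σ√T = 0.2263
d₁ = [ln(130/120) + (0.066 + 0.32²/2)·0.5] / 0.2263 = [0.0800 + 0.0586] / 0.2263 = 0.6127 which rounds to 0.61
d₂ = d₁ − σ√T = 0.6127 − 0.2263 = 0.3864 which rounds to 0.39
Pr(exercise) under Q = N(d₂) = 0.6517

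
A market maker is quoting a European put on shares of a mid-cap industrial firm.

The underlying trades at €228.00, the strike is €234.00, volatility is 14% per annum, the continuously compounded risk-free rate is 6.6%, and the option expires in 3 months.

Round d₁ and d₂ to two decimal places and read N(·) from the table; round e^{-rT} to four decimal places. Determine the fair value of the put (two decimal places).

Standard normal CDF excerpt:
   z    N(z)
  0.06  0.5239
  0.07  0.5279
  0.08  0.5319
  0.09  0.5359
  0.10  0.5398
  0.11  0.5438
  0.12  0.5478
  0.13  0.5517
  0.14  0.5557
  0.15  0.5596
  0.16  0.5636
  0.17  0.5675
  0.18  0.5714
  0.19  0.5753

€7.54

σ√T = 0.14·√0.25 = 0.0700
d₁ = [ln(228/234) + (0.066 + 0.14²/2)·0.25] / 0.0700 = [-0.0260 + 0.0190] / 0.0700 = -0.1004 which rounds to -0.10
d₂ = d₁ − σ√T = -0.1004 − 0.0700 = -0.1704 which rounds to -0.17
exp(−rT) = exp(−0.066·0.25) = 0.9836
P = 234·0.9836·N(0.17) − 228·N(0.10) = 234·0.9836·0.5675 − 228·0.5398 = 130.6172 − 123.0744 = 7.5428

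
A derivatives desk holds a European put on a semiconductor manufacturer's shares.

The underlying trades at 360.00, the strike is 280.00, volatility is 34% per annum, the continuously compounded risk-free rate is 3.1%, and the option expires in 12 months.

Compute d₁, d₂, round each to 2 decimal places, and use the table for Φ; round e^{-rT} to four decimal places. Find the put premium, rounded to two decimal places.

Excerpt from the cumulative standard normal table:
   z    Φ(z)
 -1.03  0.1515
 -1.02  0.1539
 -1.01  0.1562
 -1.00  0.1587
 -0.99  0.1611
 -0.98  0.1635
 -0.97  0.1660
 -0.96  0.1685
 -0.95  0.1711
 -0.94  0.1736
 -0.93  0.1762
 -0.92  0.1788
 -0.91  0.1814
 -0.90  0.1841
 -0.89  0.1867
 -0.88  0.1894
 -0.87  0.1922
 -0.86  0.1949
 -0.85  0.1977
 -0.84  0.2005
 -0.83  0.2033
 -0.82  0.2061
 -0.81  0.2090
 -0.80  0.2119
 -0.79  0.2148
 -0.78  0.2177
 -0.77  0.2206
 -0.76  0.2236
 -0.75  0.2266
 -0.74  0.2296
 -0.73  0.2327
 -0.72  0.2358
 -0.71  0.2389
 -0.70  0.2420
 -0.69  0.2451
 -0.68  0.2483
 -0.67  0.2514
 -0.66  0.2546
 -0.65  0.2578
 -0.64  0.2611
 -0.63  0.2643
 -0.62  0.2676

σ√T = 0.34 × 1.0000 = 0.3400
d₁ = [ln(360/280) + (0.031 + ½·0.34²)·1] / (σ√T) = (0.2513 + 0.0888) / 0.3400 = 1.0003 ⇒ 1.00
d₂ = 1.0003 − 0.3400 = 0.6603 ⇒ 0.66
e^(−rT) = e^(−0.031·1) = 0.9695
P = 280·0.9695·N(-0.66) − 360·N(-1.00) = 280·0.9695·0.2546 − 360·0.1587 = 69.1137 − 57.1320 = 11.9817

11.98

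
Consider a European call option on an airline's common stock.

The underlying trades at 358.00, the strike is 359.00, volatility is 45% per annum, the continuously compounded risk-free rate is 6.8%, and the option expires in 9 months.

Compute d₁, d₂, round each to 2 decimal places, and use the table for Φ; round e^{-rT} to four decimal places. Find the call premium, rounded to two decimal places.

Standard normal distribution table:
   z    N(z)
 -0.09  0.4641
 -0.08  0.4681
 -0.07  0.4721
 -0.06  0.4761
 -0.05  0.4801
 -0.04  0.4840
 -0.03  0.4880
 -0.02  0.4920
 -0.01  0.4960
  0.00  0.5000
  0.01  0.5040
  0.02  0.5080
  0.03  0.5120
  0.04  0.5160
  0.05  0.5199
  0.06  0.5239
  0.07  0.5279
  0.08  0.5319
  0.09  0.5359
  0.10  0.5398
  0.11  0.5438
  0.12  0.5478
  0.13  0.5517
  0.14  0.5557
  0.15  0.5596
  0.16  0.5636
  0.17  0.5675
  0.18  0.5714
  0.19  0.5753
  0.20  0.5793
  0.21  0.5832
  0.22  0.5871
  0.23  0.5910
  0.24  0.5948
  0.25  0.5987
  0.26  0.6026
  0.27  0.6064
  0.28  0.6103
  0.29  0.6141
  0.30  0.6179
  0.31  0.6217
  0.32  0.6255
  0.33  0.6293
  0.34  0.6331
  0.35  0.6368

σ√T = 0.45·√0.75 = 0.3897
d₁ = [ln(358/359) + (0.068 + 0.45²/2)·0.75] / 0.3897 = [-0.0028 + 0.1269] / 0.3897 = 0.3186 ≈ 0.32
d₂ = d₁ − σ√T = 0.3186 − 0.3897 = -0.0711 ≈ -0.07
exp(−rT) = exp(−0.068·0.75) = 0.9503
N(d₁) = N(0.32) = 0.6255;  N(d₂) = N(-0.07) = 0.4721
C = 358·0.6255 − 359·0.9503·0.4721 = 223.9290 − 161.0606 = 62.8684

62.87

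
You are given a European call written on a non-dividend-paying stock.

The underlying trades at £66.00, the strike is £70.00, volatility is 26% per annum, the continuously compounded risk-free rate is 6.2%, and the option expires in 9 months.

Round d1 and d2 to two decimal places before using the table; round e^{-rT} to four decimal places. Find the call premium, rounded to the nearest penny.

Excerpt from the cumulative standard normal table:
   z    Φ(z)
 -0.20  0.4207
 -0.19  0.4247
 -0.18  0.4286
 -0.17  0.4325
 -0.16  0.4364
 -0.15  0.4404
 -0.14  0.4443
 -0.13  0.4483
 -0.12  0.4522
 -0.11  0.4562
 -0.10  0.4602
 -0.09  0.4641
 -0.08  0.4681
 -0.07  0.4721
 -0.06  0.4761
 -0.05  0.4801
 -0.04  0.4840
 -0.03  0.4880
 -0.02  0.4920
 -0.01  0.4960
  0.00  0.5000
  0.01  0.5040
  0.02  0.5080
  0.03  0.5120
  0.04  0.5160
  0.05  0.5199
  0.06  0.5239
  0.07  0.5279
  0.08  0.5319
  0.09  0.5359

£5.68

σ√T = 0.26 × 0.8660 = 0.2252
ln(S/K) + (r + σ²/2)T = ln(66/70) + (0.062 + 0.26²/2)·0.75 = -0.0588 + 0.0718 = 0.0130
d₁ = 0.0130 / 0.2252 = 0.0578 which rounds to 0.06
d₂ = d₁ − σ√T = 0.0578 − 0.2252 = -0.1674 which rounds to -0.17
e^(−rT) = e^(−0.062·0.75) = 0.9546
N(d₁) = N(0.06) = 0.5239;  N(d₂) = N(-0.17) = 0.4325
C = 66·0.5239 − 70·0.9546·0.4325 = 34.5774 − 28.9005 = 5.6769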